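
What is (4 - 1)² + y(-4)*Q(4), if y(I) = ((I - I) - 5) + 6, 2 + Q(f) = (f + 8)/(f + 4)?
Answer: 17/2 ≈ 8.5000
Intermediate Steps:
Q(f) = -2 + (8 + f)/(4 + f) (Q(f) = -2 + (f + 8)/(f + 4) = -2 + (8 + f)/(4 + f))
y(I) = 1 (y(I) = (0 - 5) + 6 = -5 + 6 = 1)
(4 - 1)² + y(-4)*Q(4) = (4 - 1)² + 1*(-1*4/(4 + 4)) = 3² + 1*(-1*4/8) = 9 + 1*(-1*4*⅛) = 9 + 1*(-½) = 9 - ½ = 17/2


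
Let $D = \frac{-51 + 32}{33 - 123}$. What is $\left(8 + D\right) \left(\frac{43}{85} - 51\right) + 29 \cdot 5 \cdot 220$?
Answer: $\frac{120431606}{3825} \approx 31485.0$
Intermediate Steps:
$D = \frac{19}{90}$ ($D = - \frac{19}{-90} = \left(-19\right) \left(- \frac{1}{90}\right) = \frac{19}{90} \approx 0.21111$)
$\left(8 + D\right) \left(\frac{43}{85} - 51\right) + 29 \cdot 5 \cdot 220 = \left(8 + \frac{19}{90}\right) \left(\frac{43}{85} - 51\right) + 29 \cdot 5 \cdot 220 = \frac{739 \left(43 \cdot \frac{1}{85} - 51\right)}{90} + 145 \cdot 220 = \frac{739 \left(\frac{43}{85} - 51\right)}{90} + 31900 = \frac{739}{90} \left(- \frac{4292}{85}\right) + 31900 = - \frac{1585894}{3825} + 31900 = \frac{120431606}{3825}$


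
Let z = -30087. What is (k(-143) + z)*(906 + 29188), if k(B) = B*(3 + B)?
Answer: -302956298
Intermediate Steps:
(k(-143) + z)*(906 + 29188) = (-143*(3 - 143) - 30087)*(906 + 29188) = (-143*(-140) - 30087)*30094 = (20020 - 30087)*30094 = -10067*30094 = -302956298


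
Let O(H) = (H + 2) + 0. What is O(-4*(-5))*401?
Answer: 8822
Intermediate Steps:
O(H) = 2 + H (O(H) = (2 + H) + 0 = 2 + H)
O(-4*(-5))*401 = (2 - 4*(-5))*401 = (2 + 20)*401 = 22*401 = 8822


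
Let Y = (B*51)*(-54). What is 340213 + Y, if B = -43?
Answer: 458635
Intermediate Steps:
Y = 118422 (Y = -43*51*(-54) = -2193*(-54) = 118422)
340213 + Y = 340213 + 118422 = 458635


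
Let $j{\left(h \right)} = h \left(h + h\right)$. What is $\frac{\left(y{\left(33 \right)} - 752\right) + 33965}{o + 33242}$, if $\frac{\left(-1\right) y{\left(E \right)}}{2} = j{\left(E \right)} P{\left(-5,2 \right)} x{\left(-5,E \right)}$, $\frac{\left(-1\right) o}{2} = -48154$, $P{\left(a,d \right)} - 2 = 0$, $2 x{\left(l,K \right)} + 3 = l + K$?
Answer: $- \frac{75687}{129550} \approx -0.58423$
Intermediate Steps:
$x{\left(l,K \right)} = - \frac{3}{2} + \frac{K}{2} + \frac{l}{2}$ ($x{\left(l,K \right)} = - \frac{3}{2} + \frac{l + K}{2} = - \frac{3}{2} + \frac{K + l}{2} = - \frac{3}{2} + \left(\frac{K}{2} + \frac{l}{2}\right) = - \frac{3}{2} + \frac{K}{2} + \frac{l}{2}$)
$j{\left(h \right)} = 2 h^{2}$ ($j{\left(h \right)} = h 2 h = 2 h^{2}$)
$P{\left(a,d \right)} = 2$ ($P{\left(a,d \right)} = 2 + 0 = 2$)
$o = 96308$ ($o = \left(-2\right) \left(-48154\right) = 96308$)
$y{\left(E \right)} = - 8 E^{2} \left(-4 + \frac{E}{2}\right)$ ($y{\left(E \right)} = - 2 \cdot 2 E^{2} \cdot 2 \left(- \frac{3}{2} + \frac{E}{2} + \frac{1}{2} \left(-5\right)\right) = - 2 \cdot 4 E^{2} \left(- \frac{3}{2} + \frac{E}{2} - \frac{5}{2}\right) = - 2 \cdot 4 E^{2} \left(-4 + \frac{E}{2}\right) = - 8 E^{2} \left(-4 + \frac{E}{2}\right)$)
$\frac{\left(y{\left(33 \right)} - 752\right) + 33965}{o + 33242} = \frac{\left(4 \cdot 33^{2} \left(8 - 33\right) - 752\right) + 33965}{96308 + 33242} = \frac{\left(4 \cdot 1089 \left(8 - 33\right) - 752\right) + 33965}{129550} = \left(\left(4 \cdot 1089 \left(-25\right) - 752\right) + 33965\right) \frac{1}{129550} = \left(\left(-108900 - 752\right) + 33965\right) \frac{1}{129550} = \left(-109652 + 33965\right) \frac{1}{129550} = \left(-75687\right) \frac{1}{129550} = - \frac{75687}{129550}$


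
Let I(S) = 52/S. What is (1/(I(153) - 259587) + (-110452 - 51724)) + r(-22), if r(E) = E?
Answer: -6441978876435/39716759 ≈ -1.6220e+5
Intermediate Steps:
(1/(I(153) - 259587) + (-110452 - 51724)) + r(-22) = (1/(52/153 - 259587) + (-110452 - 51724)) - 22 = (1/(52*(1/153) - 259587) - 162176) - 22 = (1/(52/153 - 259587) - 162176) - 22 = (1/(-39716759/153) - 162176) - 22 = (-153/39716759 - 162176) - 22 = -6441105107737/39716759 - 22 = -6441978876435/39716759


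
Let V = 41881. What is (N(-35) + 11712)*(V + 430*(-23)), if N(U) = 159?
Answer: 379765161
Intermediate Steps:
(N(-35) + 11712)*(V + 430*(-23)) = (159 + 11712)*(41881 + 430*(-23)) = 11871*(41881 - 9890) = 11871*31991 = 379765161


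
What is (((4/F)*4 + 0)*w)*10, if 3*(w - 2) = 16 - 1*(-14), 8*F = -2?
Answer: -7680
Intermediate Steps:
F = -1/4 (F = (1/8)*(-2) = -1/4 ≈ -0.25000)
w = 12 (w = 2 + (16 - 1*(-14))/3 = 2 + (16 + 14)/3 = 2 + (1/3)*30 = 2 + 10 = 12)
(((4/F)*4 + 0)*w)*10 = (((4/(-1/4))*4 + 0)*12)*10 = (((4*(-4))*4 + 0)*12)*10 = ((-16*4 + 0)*12)*10 = ((-64 + 0)*12)*10 = -64*12*10 = -768*10 = -7680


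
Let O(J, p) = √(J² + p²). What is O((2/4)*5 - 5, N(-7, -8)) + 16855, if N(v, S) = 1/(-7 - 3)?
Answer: 16855 + √626/10 ≈ 16858.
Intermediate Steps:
N(v, S) = -⅒ (N(v, S) = 1/(-10) = -⅒)
O((2/4)*5 - 5, N(-7, -8)) + 16855 = √(((2/4)*5 - 5)² + (-⅒)²) + 16855 = √(((2*(¼))*5 - 5)² + 1/100) + 16855 = √(((½)*5 - 5)² + 1/100) + 16855 = √((5/2 - 5)² + 1/100) + 16855 = √((-5/2)² + 1/100) + 16855 = √(25/4 + 1/100) + 16855 = √(313/50) + 16855 = √626/10 + 16855 = 16855 + √626/10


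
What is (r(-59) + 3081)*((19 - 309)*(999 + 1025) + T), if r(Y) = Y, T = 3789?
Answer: -1762342762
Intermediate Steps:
(r(-59) + 3081)*((19 - 309)*(999 + 1025) + T) = (-59 + 3081)*((19 - 309)*(999 + 1025) + 3789) = 3022*(-290*2024 + 3789) = 3022*(-586960 + 3789) = 3022*(-583171) = -1762342762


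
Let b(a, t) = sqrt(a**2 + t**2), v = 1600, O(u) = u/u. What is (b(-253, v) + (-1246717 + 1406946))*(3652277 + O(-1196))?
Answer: 585200851662 + 3652278*sqrt(2624009) ≈ 5.9112e+11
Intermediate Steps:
O(u) = 1
(b(-253, v) + (-1246717 + 1406946))*(3652277 + O(-1196)) = (sqrt((-253)**2 + 1600**2) + (-1246717 + 1406946))*(3652277 + 1) = (sqrt(64009 + 2560000) + 160229)*3652278 = (sqrt(2624009) + 160229)*3652278 = (160229 + sqrt(2624009))*3652278 = 585200851662 + 3652278*sqrt(2624009)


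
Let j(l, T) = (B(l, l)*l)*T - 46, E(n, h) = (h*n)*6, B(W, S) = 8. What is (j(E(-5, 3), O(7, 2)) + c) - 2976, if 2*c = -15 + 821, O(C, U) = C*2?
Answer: -12699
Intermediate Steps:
O(C, U) = 2*C
E(n, h) = 6*h*n
c = 403 (c = (-15 + 821)/2 = (1/2)*806 = 403)
j(l, T) = -46 + 8*T*l (j(l, T) = (8*l)*T - 46 = 8*T*l - 46 = -46 + 8*T*l)
(j(E(-5, 3), O(7, 2)) + c) - 2976 = ((-46 + 8*(2*7)*(6*3*(-5))) + 403) - 2976 = ((-46 + 8*14*(-90)) + 403) - 2976 = ((-46 - 10080) + 403) - 2976 = (-10126 + 403) - 2976 = -9723 - 2976 = -12699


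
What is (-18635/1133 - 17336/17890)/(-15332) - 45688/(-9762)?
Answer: 3550476270950119/758434138240020 ≈ 4.6813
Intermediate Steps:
(-18635/1133 - 17336/17890)/(-15332) - 45688/(-9762) = (-18635*1/1133 - 17336*1/17890)*(-1/15332) - 45688*(-1/9762) = (-18635/1133 - 8668/8945)*(-1/15332) + 22844/4881 = -176510919/10134685*(-1/15332) + 22844/4881 = 176510919/155384990420 + 22844/4881 = 3550476270950119/758434138240020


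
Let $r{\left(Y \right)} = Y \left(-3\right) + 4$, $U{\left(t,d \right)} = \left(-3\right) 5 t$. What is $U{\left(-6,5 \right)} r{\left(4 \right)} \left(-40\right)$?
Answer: $28800$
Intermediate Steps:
$U{\left(t,d \right)} = - 15 t$
$r{\left(Y \right)} = 4 - 3 Y$ ($r{\left(Y \right)} = - 3 Y + 4 = 4 - 3 Y$)
$U{\left(-6,5 \right)} r{\left(4 \right)} \left(-40\right) = \left(-15\right) \left(-6\right) \left(4 - 12\right) \left(-40\right) = 90 \left(4 - 12\right) \left(-40\right) = 90 \left(-8\right) \left(-40\right) = \left(-720\right) \left(-40\right) = 28800$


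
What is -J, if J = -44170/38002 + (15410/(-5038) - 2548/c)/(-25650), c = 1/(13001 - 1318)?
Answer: -158154223276039/136411029150 ≈ -1159.4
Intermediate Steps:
c = 1/11683 ≈ 8.5594e-5
J = 158154223276039/136411029150 (J = -44170/38002 + (15410/(-5038) - 2548/1/11683)/(-25650) = -44170*1/38002 + (15410*(-1/5038) - 2548*11683)*(-1/25650) = -22085/19001 + (-7705/2519 - 29768284)*(-1/25650) = -22085/19001 - 74986315101/2519*(-1/25650) = -22085/19001 + 8331812789/7179150 = 158154223276039/136411029150 ≈ 1159.4)
-J = -1*158154223276039/136411029150 = -158154223276039/136411029150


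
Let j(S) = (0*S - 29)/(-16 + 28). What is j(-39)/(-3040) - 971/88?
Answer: -4427441/401280 ≈ -11.033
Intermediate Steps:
j(S) = -29/12 (j(S) = (0 - 29)/12 = -29*1/12 = -29/12)
j(-39)/(-3040) - 971/88 = -29/12/(-3040) - 971/88 = -29/12*(-1/3040) - 971*1/88 = 29/36480 - 971/88 = -4427441/401280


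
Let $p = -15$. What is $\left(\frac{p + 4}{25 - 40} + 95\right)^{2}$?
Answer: $\frac{2062096}{225} \approx 9164.9$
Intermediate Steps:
$\left(\frac{p + 4}{25 - 40} + 95\right)^{2} = \left(\frac{-15 + 4}{25 - 40} + 95\right)^{2} = \left(- \frac{11}{-15} + 95\right)^{2} = \left(\left(-11\right) \left(- \frac{1}{15}\right) + 95\right)^{2} = \left(\frac{11}{15} + 95\right)^{2} = \left(\frac{1436}{15}\right)^{2} = \frac{2062096}{225}$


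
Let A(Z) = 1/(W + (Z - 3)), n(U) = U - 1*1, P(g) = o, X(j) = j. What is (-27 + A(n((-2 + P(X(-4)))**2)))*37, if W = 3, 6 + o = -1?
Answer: -79883/80 ≈ -998.54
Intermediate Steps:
o = -7 (o = -6 - 1 = -7)
P(g) = -7
n(U) = -1 + U (n(U) = U - 1 = -1 + U)
A(Z) = 1/Z (A(Z) = 1/(3 + (Z - 3)) = 1/(3 + (-3 + Z)) = 1/Z)
(-27 + A(n((-2 + P(X(-4)))**2)))*37 = (-27 + 1/(-1 + (-2 - 7)**2))*37 = (-27 + 1/(-1 + (-9)**2))*37 = (-27 + 1/(-1 + 81))*37 = (-27 + 1/80)*37 = -2159/80*37 = -79883/80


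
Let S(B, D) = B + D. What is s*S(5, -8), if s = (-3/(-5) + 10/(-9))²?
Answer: -529/675 ≈ -0.78370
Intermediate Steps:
s = 529/2025 (s = (-3*(-⅕) + 10*(-⅑))² = (⅗ - 10/9)² = (-23/45)² = 529/2025 ≈ 0.26123)
s*S(5, -8) = 529*(5 - 8)/2025 = (529/2025)*(-3) = -529/675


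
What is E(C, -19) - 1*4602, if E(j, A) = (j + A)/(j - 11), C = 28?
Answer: -78225/17 ≈ -4601.5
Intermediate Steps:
E(j, A) = (A + j)/(-11 + j)
E(C, -19) - 1*4602 = (-19 + 28)/(-11 + 28) - 1*4602 = 9/17 - 4602 = -78225/17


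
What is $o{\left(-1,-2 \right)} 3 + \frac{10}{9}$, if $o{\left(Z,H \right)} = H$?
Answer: $- \frac{44}{9} \approx -4.8889$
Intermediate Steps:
$o{\left(-1,-2 \right)} 3 + \frac{10}{9} = \left(-2\right) 3 + \frac{10}{9} = -6 + 10 \cdot \frac{1}{9} = -6 + \frac{10}{9} = - \frac{44}{9}$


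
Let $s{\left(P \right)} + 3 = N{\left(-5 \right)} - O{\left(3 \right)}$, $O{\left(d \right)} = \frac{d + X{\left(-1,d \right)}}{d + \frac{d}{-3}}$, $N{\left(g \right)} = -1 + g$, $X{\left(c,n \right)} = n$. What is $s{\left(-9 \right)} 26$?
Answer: $-312$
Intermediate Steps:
$O{\left(d \right)} = 3$ ($O{\left(d \right)} = \frac{d + d}{d + \frac{d}{-3}} = \frac{2 d}{d + d \left(- \frac{1}{3}\right)} = \frac{2 d}{d - \frac{d}{3}} = \frac{2 d}{\frac{2}{3} d} = 2 d \frac{3}{2 d} = 3$)
$s{\left(P \right)} = -12$ ($s{\left(P \right)} = -3 - 9 = -12$)
$s{\left(-9 \right)} 26 = \left(-12\right) 26 = -312$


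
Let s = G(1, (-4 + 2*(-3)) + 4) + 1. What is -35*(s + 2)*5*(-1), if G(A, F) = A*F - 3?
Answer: -1050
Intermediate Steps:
G(A, F) = -3 + A*F
s = -8 (s = (-3 + 1*((-4 + 2*(-3)) + 4)) + 1 = (-3 + 1*((-4 - 6) + 4)) + 1 = (-3 + 1*(-10 + 4)) + 1 = (-3 + 1*(-6)) + 1 = (-3 - 6) + 1 = -9 + 1 = -8)
-35*(s + 2)*5*(-1) = -35*(-8 + 2)*5*(-1) = -(-210)*5*(-1) = -35*(-30)*(-1) = 1050*(-1) = -1050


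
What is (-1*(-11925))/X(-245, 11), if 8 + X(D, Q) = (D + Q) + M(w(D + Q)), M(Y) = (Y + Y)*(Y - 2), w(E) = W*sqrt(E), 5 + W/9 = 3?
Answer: -11925*I/(216*sqrt(26) + 151874*I) ≈ -0.078515 - 0.00056939*I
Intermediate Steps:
W = -18 (W = -45 + 9*3 = -45 + 27 = -18)
w(E) = -18*sqrt(E)
M(Y) = 2*Y*(-2 + Y) (M(Y) = (2*Y)*(-2 + Y) = 2*Y*(-2 + Y))
X(D, Q) = -8 + D + Q - 36*sqrt(D + Q)*(-2 - 18*sqrt(D + Q)) (X(D, Q) = -8 + ((D + Q) + 2*(-18*sqrt(D + Q))*(-2 - 18*sqrt(D + Q))) = -8 + ((D + Q) - 36*sqrt(D + Q)*(-2 - 18*sqrt(D + Q))) = -8 + (D + Q - 36*sqrt(D + Q)*(-2 - 18*sqrt(D + Q))) = -8 + D + Q - 36*sqrt(D + Q)*(-2 - 18*sqrt(D + Q)))
(-1*(-11925))/X(-245, 11) = (-1*(-11925))/(-8 + 72*sqrt(-245 + 11) + 649*(-245) + 649*11) = 11925/(-8 + 72*sqrt(-234) - 159005 + 7139) = 11925/(-8 + 72*(3*I*sqrt(26)) - 159005 + 7139) = 11925/(-8 + 216*I*sqrt(26) - 159005 + 7139) = 11925/(-151874 + 216*I*sqrt(26))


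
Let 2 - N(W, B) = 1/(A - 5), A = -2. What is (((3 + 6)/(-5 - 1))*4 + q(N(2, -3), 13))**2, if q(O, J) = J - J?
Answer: 36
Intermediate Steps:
N(W, B) = 15/7 (N(W, B) = 2 - 1/(-2 - 5) = 2 - 1/(-7) = 2 - 1*(-1/7) = 2 + 1/7 = 15/7)
q(O, J) = 0
(((3 + 6)/(-5 - 1))*4 + q(N(2, -3), 13))**2 = (((3 + 6)/(-5 - 1))*4 + 0)**2 = ((9/(-6))*4 + 0)**2 = ((9*(-1/6))*4 + 0)**2 = (-3/2*4 + 0)**2 = (-6 + 0)**2 = (-6)**2 = 36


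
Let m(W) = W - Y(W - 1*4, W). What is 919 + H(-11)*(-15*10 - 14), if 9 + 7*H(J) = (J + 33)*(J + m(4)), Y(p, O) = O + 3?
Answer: 58421/7 ≈ 8345.9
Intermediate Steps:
Y(p, O) = 3 + O
m(W) = -3 (m(W) = W - (3 + W) = W + (-3 - W) = -3)
H(J) = -9/7 + (-3 + J)*(33 + J)/7 (H(J) = -9/7 + ((J + 33)*(J - 3))/7 = -9/7 + ((33 + J)*(-3 + J))/7 = -9/7 + ((-3 + J)*(33 + J))/7 = -9/7 + (-3 + J)*(33 + J)/7)
919 + H(-11)*(-15*10 - 14) = 919 + (-108/7 + (⅐)*(-11)² + (30/7)*(-11))*(-15*10 - 14) = 919 + (-108/7 + (⅐)*121 - 330/7)*(-150 - 14) = 919 + (-108/7 + 121/7 - 330/7)*(-164) = 919 - 317/7*(-164) = 919 + 51988/7 = 58421/7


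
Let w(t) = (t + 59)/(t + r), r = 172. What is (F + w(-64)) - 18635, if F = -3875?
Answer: -2431085/108 ≈ -22510.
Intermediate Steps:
w(t) = (59 + t)/(172 + t) (w(t) = (t + 59)/(t + 172) = (59 + t)/(172 + t))
(F + w(-64)) - 18635 = (-3875 + (59 - 64)/(172 - 64)) - 18635 = (-3875 - 5/108) - 18635 = -418505/108 - 18635 = -2431085/108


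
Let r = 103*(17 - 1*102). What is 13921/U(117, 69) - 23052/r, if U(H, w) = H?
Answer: 7327967/60255 ≈ 121.62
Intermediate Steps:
r = -8755 (r = 103*(17 - 102) = 103*(-85) = -8755)
13921/U(117, 69) - 23052/r = 13921/117 - 23052/(-8755) = 13921*(1/117) - 23052*(-1/8755) = 13921/117 + 1356/515 = 7327967/60255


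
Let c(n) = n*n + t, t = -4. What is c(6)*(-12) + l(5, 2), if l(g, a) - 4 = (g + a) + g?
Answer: -368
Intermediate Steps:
l(g, a) = 4 + a + 2*g (l(g, a) = 4 + ((g + a) + g) = 4 + ((a + g) + g) = 4 + (a + 2*g) = 4 + a + 2*g)
c(n) = -4 + n² (c(n) = n*n - 4 = n² - 4 = -4 + n²)
c(6)*(-12) + l(5, 2) = (-4 + 6²)*(-12) + (4 + 2 + 2*5) = (-4 + 36)*(-12) + (4 + 2 + 10) = 32*(-12) + 16 = -384 + 16 = -368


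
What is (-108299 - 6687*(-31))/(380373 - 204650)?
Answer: 98998/175723 ≈ 0.56338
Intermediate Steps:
(-108299 - 6687*(-31))/(380373 - 204650) = (-108299 + 207297)/175723 = 98998*(1/175723) = 98998/175723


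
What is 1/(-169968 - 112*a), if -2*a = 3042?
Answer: 1/384 ≈ 0.0026042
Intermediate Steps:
a = -1521 (a = -1/2*3042 = -1521)
1/(-169968 - 112*a) = 1/(-169968 - 112*(-1521)) = 1/(-169968 + 170352) = 1/384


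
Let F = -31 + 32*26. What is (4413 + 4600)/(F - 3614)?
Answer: -9013/2813 ≈ -3.2041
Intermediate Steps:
F = 801 (F = -31 + 832 = 801)
(4413 + 4600)/(F - 3614) = (4413 + 4600)/(801 - 3614) = 9013/(-2813) = 9013*(-1/2813) = -9013/2813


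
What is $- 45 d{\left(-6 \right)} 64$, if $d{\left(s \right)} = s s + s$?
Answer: $-86400$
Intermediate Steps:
$d{\left(s \right)} = s + s^{2}$ ($d{\left(s \right)} = s^{2} + s = s + s^{2}$)
$- 45 d{\left(-6 \right)} 64 = - 45 \left(- 6 \left(1 - 6\right)\right) 64 = - 45 \left(\left(-6\right) \left(-5\right)\right) 64 = \left(-45\right) 30 \cdot 64 = \left(-1350\right) 64 = -86400$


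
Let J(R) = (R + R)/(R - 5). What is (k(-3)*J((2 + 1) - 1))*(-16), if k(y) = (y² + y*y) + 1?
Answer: 1216/3 ≈ 405.33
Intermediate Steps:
J(R) = 2*R/(-5 + R) (J(R) = (2*R)/(-5 + R) = 2*R/(-5 + R))
k(y) = 1 + 2*y² (k(y) = (y² + y²) + 1 = 2*y² + 1 = 1 + 2*y²)
(k(-3)*J((2 + 1) - 1))*(-16) = ((1 + 2*(-3)²)*(2*((2 + 1) - 1)/(-5 + ((2 + 1) - 1))))*(-16) = ((1 + 2*9)*(2*(3 - 1)/(-5 + (3 - 1))))*(-16) = ((1 + 18)*(2*2/(-5 + 2)))*(-16) = (19*(2*2/(-3)))*(-16) = (19*(2*2*(-⅓)))*(-16) = (19*(-4/3))*(-16) = -76/3*(-16) = 1216/3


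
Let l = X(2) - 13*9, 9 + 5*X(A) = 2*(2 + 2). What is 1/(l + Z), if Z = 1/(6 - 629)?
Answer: -3115/365083 ≈ -0.0085323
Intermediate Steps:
X(A) = -⅕ (X(A) = -9/5 + (2*(2 + 2))/5 = -9/5 + (2*4)/5 = -9/5 + (⅕)*8 = -9/5 + 8/5 = -⅕)
Z = -1/623 (Z = 1/(-623) = -1/623 ≈ -0.0016051)
l = -586/5 (l = -⅕ - 13*9 = -⅕ - 117 = -586/5 ≈ -117.20)
1/(l + Z) = 1/(-586/5 - 1/623) = 1/(-365083/3115) = -3115/365083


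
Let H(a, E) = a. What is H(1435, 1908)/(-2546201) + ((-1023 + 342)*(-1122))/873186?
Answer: 46291745966/52935882533 ≈ 0.87449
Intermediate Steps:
H(1435, 1908)/(-2546201) + ((-1023 + 342)*(-1122))/873186 = 1435/(-2546201) + ((-1023 + 342)*(-1122))/873186 = 1435*(-1/2546201) - 681*(-1122)*(1/873186) = -205/363743 + 764082*(1/873186) = -205/363743 + 127347/145531 = 46291745966/52935882533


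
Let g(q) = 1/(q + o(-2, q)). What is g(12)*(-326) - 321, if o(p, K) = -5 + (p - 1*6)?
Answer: 5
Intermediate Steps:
o(p, K) = -11 + p (o(p, K) = -5 + (p - 6) = -5 + (-6 + p) = -11 + p)
g(q) = 1/(-13 + q) (g(q) = 1/(q + (-11 - 2)) = 1/(q - 13) = 1/(-13 + q))
g(12)*(-326) - 321 = -326/(-13 + 12) - 321 = -326/(-1) - 321 = -1*(-326) - 321 = 326 - 321 = 5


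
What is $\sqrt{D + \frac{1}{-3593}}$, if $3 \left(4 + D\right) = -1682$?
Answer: $\frac{i \sqrt{65606868555}}{10779} \approx 23.763 i$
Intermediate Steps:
$D = - \frac{1694}{3}$ ($D = -4 + \frac{1}{3} \left(-1682\right) = -4 - \frac{1682}{3} = - \frac{1694}{3} \approx -564.67$)
$\sqrt{D + \frac{1}{-3593}} = \sqrt{- \frac{1694}{3} + \frac{1}{-3593}} = \sqrt{- \frac{1694}{3} - \frac{1}{3593}} = \sqrt{- \frac{6086545}{10779}} = \frac{i \sqrt{65606868555}}{10779}$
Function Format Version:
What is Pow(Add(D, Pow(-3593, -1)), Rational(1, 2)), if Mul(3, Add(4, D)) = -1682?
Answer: Mul(Rational(1, 10779), I, Pow(65606868555, Rational(1, 2))) ≈ Mul(23.763, I)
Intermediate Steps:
D = Rational(-1694, 3) (D = Add(-4, Mul(Rational(1, 3), -1682)) = Add(-4, Rational(-1682, 3)) = Rational(-1694, 3) ≈ -564.67)
Pow(Add(D, Pow(-3593, -1)), Rational(1, 2)) = Pow(Add(Rational(-1694, 3), Pow(-3593, -1)), Rational(1, 2)) = Pow(Add(Rational(-1694, 3), Rational(-1, 3593)), Rational(1, 2)) = Pow(Rational(-6086545, 10779), Rational(1, 2)) = Mul(Rational(1, 10779), I, Pow(65606868555, Rational(1, 2)))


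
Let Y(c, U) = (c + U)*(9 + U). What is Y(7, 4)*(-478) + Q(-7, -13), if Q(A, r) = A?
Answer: -68361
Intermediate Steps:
Y(c, U) = (9 + U)*(U + c) (Y(c, U) = (U + c)*(9 + U) = (9 + U)*(U + c))
Y(7, 4)*(-478) + Q(-7, -13) = (4**2 + 9*4 + 9*7 + 4*7)*(-478) - 7 = (16 + 36 + 63 + 28)*(-478) - 7 = 143*(-478) - 7 = -68354 - 7 = -68361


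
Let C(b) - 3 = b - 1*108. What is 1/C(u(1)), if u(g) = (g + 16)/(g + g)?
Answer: -2/193 ≈ -0.010363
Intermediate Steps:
u(g) = (16 + g)/(2*g) (u(g) = (16 + g)/((2*g)) = (16 + g)*(1/(2*g)) = (16 + g)/(2*g))
C(b) = -105 + b (C(b) = 3 + (b - 1*108) = 3 + (b - 108) = 3 + (-108 + b) = -105 + b)
1/C(u(1)) = 1/(-105 + (½)*(16 + 1)/1) = 1/(-105 + (½)*1*17) = 1/(-105 + 17/2) = 1/(-193/2) = -2/193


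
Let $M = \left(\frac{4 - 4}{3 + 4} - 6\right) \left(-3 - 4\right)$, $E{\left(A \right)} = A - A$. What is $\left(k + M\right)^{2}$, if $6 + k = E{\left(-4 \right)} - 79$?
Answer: $1849$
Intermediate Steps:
$E{\left(A \right)} = 0$
$k = -85$ ($k = -6 + \left(0 - 79\right) = -6 - 79 = -85$)
$M = 42$ ($M = \left(\frac{0}{7} - 6\right) \left(-3 - 4\right) = \left(0 \cdot \frac{1}{7} - 6\right) \left(-7\right) = \left(0 - 6\right) \left(-7\right) = \left(-6\right) \left(-7\right) = 42$)
$\left(k + M\right)^{2} = \left(-85 + 42\right)^{2} = \left(-43\right)^{2} = 1849$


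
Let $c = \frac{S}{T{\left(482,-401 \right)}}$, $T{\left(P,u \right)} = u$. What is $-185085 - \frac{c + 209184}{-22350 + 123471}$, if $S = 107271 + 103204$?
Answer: $- \frac{7505191766594}{40549521} \approx -1.8509 \cdot 10^{5}$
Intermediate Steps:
$S = 210475$
$c = - \frac{210475}{401}$ ($c = \frac{210475}{-401} = 210475 \left(- \frac{1}{401}\right) = - \frac{210475}{401} \approx -524.88$)
$-185085 - \frac{c + 209184}{-22350 + 123471} = -185085 - \frac{- \frac{210475}{401} + 209184}{-22350 + 123471} = -185085 - \frac{83672309}{401 \cdot 101121} = -185085 - \frac{83672309}{401} \cdot \frac{1}{101121} = -185085 - \frac{83672309}{40549521} = - \frac{7505191766594}{40549521}$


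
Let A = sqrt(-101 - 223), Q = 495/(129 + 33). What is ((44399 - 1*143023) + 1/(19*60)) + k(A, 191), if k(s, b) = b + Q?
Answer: -336630407/3420 ≈ -98430.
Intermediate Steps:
Q = 55/18 (Q = 495/162 = 495*(1/162) = 55/18 ≈ 3.0556)
A = 18*I (A = sqrt(-324) = 18*I ≈ 18.0*I)
k(s, b) = 55/18 + b (k(s, b) = b + 55/18 = 55/18 + b)
((44399 - 1*143023) + 1/(19*60)) + k(A, 191) = ((44399 - 1*143023) + 1/(19*60)) + (55/18 + 191) = ((44399 - 143023) + 1/1140) + 3493/18 = (-98624 + 1/1140) + 3493/18 = -112431359/1140 + 3493/18 = -336630407/3420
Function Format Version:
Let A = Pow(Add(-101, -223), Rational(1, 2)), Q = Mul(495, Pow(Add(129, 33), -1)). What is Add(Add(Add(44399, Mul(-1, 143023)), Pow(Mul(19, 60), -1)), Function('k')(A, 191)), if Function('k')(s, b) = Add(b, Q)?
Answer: Rational(-336630407, 3420) ≈ -98430.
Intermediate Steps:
Q = Rational(55, 18) (Q = Mul(495, Pow(162, -1)) = Mul(495, Rational(1, 162)) = Rational(55, 18) ≈ 3.0556)
A = Mul(18, I) (A = Pow(-324, Rational(1, 2)) = Mul(18, I) ≈ Mul(18.000, I))
Function('k')(s, b) = Add(Rational(55, 18), b) (Function('k')(s, b) = Add(b, Rational(55, 18)) = Add(Rational(55, 18), b))
Add(Add(Add(44399, Mul(-1, 143023)), Pow(Mul(19, 60), -1)), Function('k')(A, 191)) = Add(Add(Add(44399, Mul(-1, 143023)), Pow(Mul(19, 60), -1)), Add(Rational(55, 18), 191)) = Add(Add(Add(44399, -143023), Pow(1140, -1)), Rational(3493, 18)) = Add(Add(-98624, Rational(1, 1140)), Rational(3493, 18)) = Add(Rational(-112431359, 1140), Rational(3493, 18)) = Rational(-336630407, 3420)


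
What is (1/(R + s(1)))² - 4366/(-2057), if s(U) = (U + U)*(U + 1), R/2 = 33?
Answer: 21395457/10079300 ≈ 2.1227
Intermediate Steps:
R = 66 (R = 2*33 = 66)
s(U) = 2*U*(1 + U) (s(U) = (2*U)*(1 + U) = 2*U*(1 + U))
(1/(R + s(1)))² - 4366/(-2057) = (1/(66 + 2*1*(1 + 1)))² - 4366/(-2057) = (1/(66 + 2*1*2))² - 4366*(-1/2057) = (1/(66 + 4))² + 4366/2057 = (1/70)² + 4366/2057 = 1/4900 + 4366/2057 = 21395457/10079300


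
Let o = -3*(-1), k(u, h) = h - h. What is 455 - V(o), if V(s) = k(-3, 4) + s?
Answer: 452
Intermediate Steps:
k(u, h) = 0
o = 3
V(s) = s (V(s) = 0 + s = s)
455 - V(o) = 455 - 1*3 = 455 - 3 = 452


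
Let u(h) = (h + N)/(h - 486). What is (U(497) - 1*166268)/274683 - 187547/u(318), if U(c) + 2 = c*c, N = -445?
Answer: -2884891047705/11628247 ≈ -2.4809e+5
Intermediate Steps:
U(c) = -2 + c**2 (U(c) = -2 + c*c = -2 + c**2)
u(h) = (-445 + h)/(-486 + h) (u(h) = (h - 445)/(h - 486) = (-445 + h)/(-486 + h))
(U(497) - 1*166268)/274683 - 187547/u(318) = ((-2 + 497**2) - 1*166268)/274683 - 187547*(-486 + 318)/(-445 + 318) = ((-2 + 247009) - 166268)*(1/274683) - 187547/(-127/(-168)) = (247007 - 166268)*(1/274683) - 187547/((-1/168*(-127))) = 80739*(1/274683) - 187547/127/168 = 26913/91561 - 187547*168/127 = 26913/91561 - 31507896/127 = -2884891047705/11628247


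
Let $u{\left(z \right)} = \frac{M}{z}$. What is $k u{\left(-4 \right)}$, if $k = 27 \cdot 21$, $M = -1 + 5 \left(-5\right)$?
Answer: $\frac{7371}{2} \approx 3685.5$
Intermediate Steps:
$M = -26$ ($M = -1 - 25 = -26$)
$k = 567$
$u{\left(z \right)} = - \frac{26}{z}$
$k u{\left(-4 \right)} = 567 \left(- \frac{26}{-4}\right) = 567 \left(\left(-26\right) \left(- \frac{1}{4}\right)\right) = 567 \cdot \frac{13}{2} = \frac{7371}{2}$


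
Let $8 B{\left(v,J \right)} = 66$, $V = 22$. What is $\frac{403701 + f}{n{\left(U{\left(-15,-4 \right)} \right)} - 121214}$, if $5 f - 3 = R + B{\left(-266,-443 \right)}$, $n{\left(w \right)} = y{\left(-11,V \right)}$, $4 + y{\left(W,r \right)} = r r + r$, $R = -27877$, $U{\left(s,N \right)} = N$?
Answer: $- \frac{7962557}{2414240} \approx -3.2982$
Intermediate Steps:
$B{\left(v,J \right)} = \frac{33}{4}$ ($B{\left(v,J \right)} = \frac{1}{8} \cdot 66 = \frac{33}{4}$)
$y{\left(W,r \right)} = -4 + r + r^{2}$ ($y{\left(W,r \right)} = -4 + \left(r r + r\right) = -4 + \left(r^{2} + r\right) = -4 + \left(r + r^{2}\right) = -4 + r + r^{2}$)
$n{\left(w \right)} = 502$ ($n{\left(w \right)} = -4 + 22 + 22^{2} = -4 + 22 + 484 = 502$)
$f = - \frac{111463}{20}$ ($f = \frac{3}{5} + \frac{-27877 + \frac{33}{4}}{5} = \frac{3}{5} + \frac{1}{5} \left(- \frac{111475}{4}\right) = \frac{3}{5} - \frac{22295}{4} = - \frac{111463}{20} \approx -5573.1$)
$\frac{403701 + f}{n{\left(U{\left(-15,-4 \right)} \right)} - 121214} = \frac{403701 - \frac{111463}{20}}{502 - 121214} = \frac{7962557}{20 \left(-120712\right)} = \frac{7962557}{20} \left(- \frac{1}{120712}\right) = - \frac{7962557}{2414240}$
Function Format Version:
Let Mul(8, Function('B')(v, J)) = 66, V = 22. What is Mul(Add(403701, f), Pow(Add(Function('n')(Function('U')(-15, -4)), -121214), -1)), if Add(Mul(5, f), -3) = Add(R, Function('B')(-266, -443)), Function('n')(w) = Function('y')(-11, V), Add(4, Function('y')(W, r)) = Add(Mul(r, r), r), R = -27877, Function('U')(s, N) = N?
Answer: Rational(-7962557, 2414240) ≈ -3.2982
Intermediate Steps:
Function('B')(v, J) = Rational(33, 4) (Function('B')(v, J) = Mul(Rational(1, 8), 66) = Rational(33, 4))
Function('y')(W, r) = Add(-4, r, Pow(r, 2)) (Function('y')(W, r) = Add(-4, Add(Mul(r, r), r)) = Add(-4, Add(Pow(r, 2), r)) = Add(-4, Add(r, Pow(r, 2))) = Add(-4, r, Pow(r, 2)))
Function('n')(w) = 502 (Function('n')(w) = Add(-4, 22, Pow(22, 2)) = Add(-4, 22, 484) = 502)
f = Rational(-111463, 20) (f = Add(Rational(3, 5), Mul(Rational(1, 5), Add(-27877, Rational(33, 4)))) = Add(Rational(3, 5), Mul(Rational(1, 5), Rational(-111475, 4))) = Add(Rational(3, 5), Rational(-22295, 4)) = Rational(-111463, 20) ≈ -5573.1)
Mul(Add(403701, f), Pow(Add(Function('n')(Function('U')(-15, -4)), -121214), -1)) = Mul(Add(403701, Rational(-111463, 20)), Pow(Add(502, -121214), -1)) = Mul(Rational(7962557, 20), Pow(-120712, -1)) = Mul(Rational(7962557, 20), Rational(-1, 120712)) = Rational(-7962557, 2414240)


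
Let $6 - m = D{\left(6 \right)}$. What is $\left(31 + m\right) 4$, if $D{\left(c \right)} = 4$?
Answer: $132$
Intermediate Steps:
$m = 2$ ($m = 6 - 4 = 2$)
$\left(31 + m\right) 4 = \left(31 + 2\right) 4 = 33 \cdot 4 = 132$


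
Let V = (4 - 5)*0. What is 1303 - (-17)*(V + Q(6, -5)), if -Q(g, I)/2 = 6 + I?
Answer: 1269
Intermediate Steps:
Q(g, I) = -12 - 2*I (Q(g, I) = -2*(6 + I) = -12 - 2*I)
V = 0 (V = -1*0 = 0)
1303 - (-17)*(V + Q(6, -5)) = 1303 - (-17)*(0 + (-12 - 2*(-5))) = 1303 - (-17)*(0 + (-12 + 10)) = 1303 - (-17)*(0 - 2) = 1303 - (-17)*(-2) = 1303 - 1*34 = 1303 - 34 = 1269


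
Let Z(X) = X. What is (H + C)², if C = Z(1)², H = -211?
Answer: 44100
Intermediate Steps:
C = 1 (C = 1² = 1)
(H + C)² = (-211 + 1)² = (-210)² = 44100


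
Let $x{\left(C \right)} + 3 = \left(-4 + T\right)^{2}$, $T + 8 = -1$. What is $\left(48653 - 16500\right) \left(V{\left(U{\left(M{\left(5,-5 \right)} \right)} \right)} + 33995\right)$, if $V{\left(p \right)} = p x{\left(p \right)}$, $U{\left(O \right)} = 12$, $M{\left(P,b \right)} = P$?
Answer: $1157090011$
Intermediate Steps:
$T = -9$ ($T = -8 - 1 = -9$)
$x{\left(C \right)} = 166$ ($x{\left(C \right)} = -3 + \left(-4 - 9\right)^{2} = -3 + \left(-13\right)^{2} = -3 + 169 = 166$)
$V{\left(p \right)} = 166 p$ ($V{\left(p \right)} = p 166 = 166 p$)
$\left(48653 - 16500\right) \left(V{\left(U{\left(M{\left(5,-5 \right)} \right)} \right)} + 33995\right) = \left(48653 - 16500\right) \left(166 \cdot 12 + 33995\right) = 32153 \left(1992 + 33995\right) = 32153 \cdot 35987 = 1157090011$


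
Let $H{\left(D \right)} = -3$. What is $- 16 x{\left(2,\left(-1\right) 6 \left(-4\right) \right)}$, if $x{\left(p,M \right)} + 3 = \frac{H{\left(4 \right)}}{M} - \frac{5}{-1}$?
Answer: $-30$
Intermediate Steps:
$x{\left(p,M \right)} = 2 - \frac{3}{M}$ ($x{\left(p,M \right)} = -3 - \left(-5 + \frac{3}{M}\right) = -3 + \left(- \frac{3}{M} + 5\right) = -3 + \left(5 - \frac{3}{M}\right) = 2 - \frac{3}{M}$)
$- 16 x{\left(2,\left(-1\right) 6 \left(-4\right) \right)} = - 16 \left(2 - \frac{3}{\left(-1\right) 6 \left(-4\right)}\right) = - 16 \left(2 - \frac{3}{\left(-6\right) \left(-4\right)}\right) = - 16 \left(2 - \frac{3}{24}\right) = - 16 \left(2 - \frac{1}{8}\right) = \left(-16\right) \frac{15}{8} = -30$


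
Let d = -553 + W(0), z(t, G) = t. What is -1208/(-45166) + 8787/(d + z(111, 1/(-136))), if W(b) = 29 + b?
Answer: -198187369/9326779 ≈ -21.249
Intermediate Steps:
d = -524 (d = -553 + (29 + 0) = -553 + 29 = -524)
-1208/(-45166) + 8787/(d + z(111, 1/(-136))) = -1208/(-45166) + 8787/(-524 + 111) = -1208*(-1/45166) + 8787/(-413) = 604/22583 + 8787*(-1/413) = 604/22583 - 8787/413 = -198187369/9326779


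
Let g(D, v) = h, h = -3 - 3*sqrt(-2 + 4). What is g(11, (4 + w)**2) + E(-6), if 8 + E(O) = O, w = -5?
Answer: -17 - 3*sqrt(2) ≈ -21.243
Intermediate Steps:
E(O) = -8 + O
h = -3 - 3*sqrt(2) ≈ -7.2426
g(D, v) = -3 - 3*sqrt(2)
g(11, (4 + w)**2) + E(-6) = (-3 - 3*sqrt(2)) + (-8 - 6) = (-3 - 3*sqrt(2)) - 14 = -17 - 3*sqrt(2)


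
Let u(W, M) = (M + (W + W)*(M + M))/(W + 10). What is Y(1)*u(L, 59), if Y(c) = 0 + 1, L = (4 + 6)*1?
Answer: 2419/20 ≈ 120.95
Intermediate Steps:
L = 10 (L = 10*1 = 10)
u(W, M) = (M + 4*M*W)/(10 + W) (u(W, M) = (M + (2*W)*(2*M))/(10 + W) = (M + 4*M*W)/(10 + W))
Y(c) = 1
Y(1)*u(L, 59) = 1*(59*(1 + 4*10)/(10 + 10)) = 1*(59*(1 + 40)/20) = 1*(59*(1/20)*41) = 1*(2419/20) = 2419/20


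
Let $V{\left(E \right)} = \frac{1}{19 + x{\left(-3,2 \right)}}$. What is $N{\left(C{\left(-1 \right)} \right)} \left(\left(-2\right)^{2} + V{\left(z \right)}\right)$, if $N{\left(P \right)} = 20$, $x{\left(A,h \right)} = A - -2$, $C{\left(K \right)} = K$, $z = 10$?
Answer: $\frac{730}{9} \approx 81.111$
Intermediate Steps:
$x{\left(A,h \right)} = 2 + A$ ($x{\left(A,h \right)} = A + 2 = 2 + A$)
$V{\left(E \right)} = \frac{1}{18}$ ($V{\left(E \right)} = \frac{1}{19 + \left(2 - 3\right)} = \frac{1}{19 - 1} = \frac{1}{18}$)
$N{\left(C{\left(-1 \right)} \right)} \left(\left(-2\right)^{2} + V{\left(z \right)}\right) = 20 \left(\left(-2\right)^{2} + \frac{1}{18}\right) = 20 \left(4 + \frac{1}{18}\right) = 20 \cdot \frac{73}{18} = \frac{730}{9}$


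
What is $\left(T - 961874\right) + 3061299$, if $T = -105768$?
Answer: $1993657$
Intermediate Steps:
$\left(T - 961874\right) + 3061299 = \left(-105768 - 961874\right) + 3061299 = -1067642 + 3061299 = 1993657$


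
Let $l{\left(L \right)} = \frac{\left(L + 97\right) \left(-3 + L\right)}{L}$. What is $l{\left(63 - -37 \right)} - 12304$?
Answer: $- \frac{1211291}{100} \approx -12113.0$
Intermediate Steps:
$l{\left(L \right)} = \frac{\left(-3 + L\right) \left(97 + L\right)}{L}$ ($l{\left(L \right)} = \frac{\left(97 + L\right) \left(-3 + L\right)}{L} = \frac{\left(-3 + L\right) \left(97 + L\right)}{L}$)
$l{\left(63 - -37 \right)} - 12304 = \left(94 + \left(63 - -37\right) - \frac{291}{63 - -37}\right) - 12304 = \left(94 + \left(63 + 37\right) - \frac{291}{63 + 37}\right) - 12304 = \left(94 + 100 - \frac{291}{100}\right) - 12304 = \frac{19109}{100} - 12304 = - \frac{1211291}{100}$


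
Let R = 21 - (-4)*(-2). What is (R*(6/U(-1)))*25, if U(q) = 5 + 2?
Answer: 1950/7 ≈ 278.57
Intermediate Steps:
U(q) = 7
R = 13 (R = 21 - 1*8 = 21 - 8 = 13)
(R*(6/U(-1)))*25 = (13*(6/7))*25 = (78/7)*25 = 1950/7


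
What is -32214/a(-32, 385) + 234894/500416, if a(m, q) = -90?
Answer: 1345128457/3753120 ≈ 358.40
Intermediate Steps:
-32214/a(-32, 385) + 234894/500416 = -32214/(-90) + 234894/500416 = -32214*(-1/90) + 234894*(1/500416) = 5369/15 + 117447/250208 = 1345128457/3753120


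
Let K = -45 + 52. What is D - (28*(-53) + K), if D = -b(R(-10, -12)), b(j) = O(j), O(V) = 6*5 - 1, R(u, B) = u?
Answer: 1448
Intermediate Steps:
K = 7
O(V) = 29 (O(V) = 30 - 1 = 29)
b(j) = 29
D = -29 (D = -1*29 = -29)
D - (28*(-53) + K) = -29 - (28*(-53) + 7) = -29 - (-1484 + 7) = -29 - 1*(-1477) = -29 + 1477 = 1448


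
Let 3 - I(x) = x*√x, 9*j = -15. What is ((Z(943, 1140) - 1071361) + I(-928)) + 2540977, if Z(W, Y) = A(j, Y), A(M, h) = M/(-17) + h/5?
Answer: 74962202/51 + 3712*I*√58 ≈ 1.4698e+6 + 28270.0*I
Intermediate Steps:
j = -5/3 (j = (⅑)*(-15) = -5/3 ≈ -1.6667)
A(M, h) = -M/17 + h/5 (A(M, h) = M*(-1/17) + h*(⅕) = -M/17 + h/5)
Z(W, Y) = 5/51 + Y/5 (Z(W, Y) = -1/17*(-5/3) + Y/5 = 5/51 + Y/5)
I(x) = 3 - x^(3/2) (I(x) = 3 - x*√x = 3 - x^(3/2))
((Z(943, 1140) - 1071361) + I(-928)) + 2540977 = (((5/51 + (⅕)*1140) - 1071361) + (3 - (-928)^(3/2))) + 2540977 = (((5/51 + 228) - 1071361) + (3 - (-3712)*I*√58)) + 2540977 = ((11633/51 - 1071361) + (3 + 3712*I*√58)) + 2540977 = (-54627778/51 + (3 + 3712*I*√58)) + 2540977 = (-54627625/51 + 3712*I*√58) + 2540977 = 74962202/51 + 3712*I*√58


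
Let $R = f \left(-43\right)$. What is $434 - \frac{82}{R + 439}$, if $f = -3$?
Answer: $\frac{123215}{284} \approx 433.86$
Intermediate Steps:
$R = 129$ ($R = \left(-3\right) \left(-43\right) = 129$)
$434 - \frac{82}{R + 439} = 434 - \frac{82}{129 + 439} = 434 - \frac{82}{568} = 434 - \frac{41}{284} = \frac{123215}{284}$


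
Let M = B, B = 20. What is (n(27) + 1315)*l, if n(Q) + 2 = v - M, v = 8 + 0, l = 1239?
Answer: 1611939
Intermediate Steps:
v = 8
M = 20
n(Q) = -14 (n(Q) = -2 + (8 - 1*20) = -2 + (8 - 20) = -2 - 12 = -14)
(n(27) + 1315)*l = (-14 + 1315)*1239 = 1301*1239 = 1611939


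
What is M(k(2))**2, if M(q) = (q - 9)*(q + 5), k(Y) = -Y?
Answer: 1089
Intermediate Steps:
M(q) = (-9 + q)*(5 + q)
M(k(2))**2 = (-45 + (-1*2)**2 - (-4)*2)**2 = (-45 + (-2)**2 - 4*(-2))**2 = (-45 + 4 + 8)**2 = (-33)**2 = 1089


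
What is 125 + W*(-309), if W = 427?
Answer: -131818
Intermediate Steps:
125 + W*(-309) = 125 + 427*(-309) = 125 - 131943 = -131818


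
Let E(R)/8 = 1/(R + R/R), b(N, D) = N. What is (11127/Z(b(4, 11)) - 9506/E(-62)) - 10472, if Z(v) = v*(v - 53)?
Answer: 6071539/98 ≈ 61955.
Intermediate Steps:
E(R) = 8/(1 + R) (E(R) = 8/(R + R/R) = 8/(R + 1) = 8/(1 + R))
Z(v) = v*(-53 + v)
(11127/Z(b(4, 11)) - 9506/E(-62)) - 10472 = (11127/((4*(-53 + 4))) - 9506/(8/(1 - 62))) - 10472 = (11127/((4*(-49))) - 9506/(8/(-61))) - 10472 = (11127/(-196) - 9506/(8*(-1/61))) - 10472 = (11127*(-1/196) - 9506/(-8/61)) - 10472 = (-11127/196 - 9506*(-61/8)) - 10472 = (-11127/196 + 289933/4) - 10472 = 7097795/98 - 10472 = 6071539/98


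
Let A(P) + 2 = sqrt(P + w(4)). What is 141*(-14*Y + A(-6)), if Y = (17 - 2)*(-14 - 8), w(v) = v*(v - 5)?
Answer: 651138 + 141*I*sqrt(10) ≈ 6.5114e+5 + 445.88*I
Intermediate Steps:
w(v) = v*(-5 + v)
A(P) = -2 + sqrt(-4 + P) (A(P) = -2 + sqrt(P + 4*(-5 + 4)) = -2 + sqrt(P + 4*(-1)) = -2 + sqrt(P - 4) = -2 + sqrt(-4 + P))
Y = -330 (Y = 15*(-22) = -330)
141*(-14*Y + A(-6)) = 141*(-14*(-330) + (-2 + sqrt(-4 - 6))) = 141*(4620 + (-2 + sqrt(-10))) = 141*(4620 + (-2 + I*sqrt(10))) = 141*(4618 + I*sqrt(10)) = 651138 + 141*I*sqrt(10)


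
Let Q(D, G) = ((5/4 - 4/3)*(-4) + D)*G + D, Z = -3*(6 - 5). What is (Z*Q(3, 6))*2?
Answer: -138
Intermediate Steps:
Z = -3 (Z = -3*1 = -3)
Q(D, G) = D + G*(1/3 + D) (Q(D, G) = ((5*(1/4) - 4*1/3)*(-4) + D)*G + D = ((5/4 - 4/3)*(-4) + D)*G + D = (-1/12*(-4) + D)*G + D = (1/3 + D)*G + D = G*(1/3 + D) + D = D + G*(1/3 + D))
(Z*Q(3, 6))*2 = -3*(3 + (1/3)*6 + 3*6)*2 = -3*(3 + 2 + 18)*2 = -3*23*2 = -69*2 = -138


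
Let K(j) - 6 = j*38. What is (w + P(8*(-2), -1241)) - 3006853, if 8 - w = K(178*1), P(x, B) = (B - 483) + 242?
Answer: -3015097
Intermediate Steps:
K(j) = 6 + 38*j (K(j) = 6 + j*38 = 6 + 38*j)
P(x, B) = -241 + B (P(x, B) = (-483 + B) + 242 = -241 + B)
w = -6762 (w = 8 - (6 + 38*(178*1)) = 8 - (6 + 38*178) = 8 - (6 + 6764) = 8 - 1*6770 = 8 - 6770 = -6762)
(w + P(8*(-2), -1241)) - 3006853 = (-6762 + (-241 - 1241)) - 3006853 = (-6762 - 1482) - 3006853 = -8244 - 3006853 = -3015097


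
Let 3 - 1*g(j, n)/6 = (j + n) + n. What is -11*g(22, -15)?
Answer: -726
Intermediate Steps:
g(j, n) = 18 - 12*n - 6*j (g(j, n) = 18 - 6*((j + n) + n) = 18 - 6*(j + 2*n) = 18 + (-12*n - 6*j) = 18 - 12*n - 6*j)
-11*g(22, -15) = -11*(18 - 12*(-15) - 6*22) = -11*(18 + 180 - 132) = -11*66 = -726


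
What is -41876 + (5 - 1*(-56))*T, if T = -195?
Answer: -53771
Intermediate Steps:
-41876 + (5 - 1*(-56))*T = -41876 + (5 - 1*(-56))*(-195) = -41876 + (5 + 56)*(-195) = -41876 + 61*(-195) = -41876 - 11895 = -53771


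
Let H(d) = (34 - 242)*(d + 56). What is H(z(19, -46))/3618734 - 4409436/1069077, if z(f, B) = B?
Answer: -2659799942364/644784214753 ≈ -4.1251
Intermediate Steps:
H(d) = -11648 - 208*d (H(d) = -208*(56 + d) = -11648 - 208*d)
H(z(19, -46))/3618734 - 4409436/1069077 = (-11648 - 208*(-46))/3618734 - 4409436/1069077 = (-11648 + 9568)*(1/3618734) - 4409436*1/1069077 = -2080*1/3618734 - 1469812/356359 = -1040/1809367 - 1469812/356359 = -2659799942364/644784214753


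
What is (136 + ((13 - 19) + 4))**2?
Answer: 17956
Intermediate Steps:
(136 + ((13 - 19) + 4))**2 = (136 + (-6 + 4))**2 = (136 - 2)**2 = 134**2 = 17956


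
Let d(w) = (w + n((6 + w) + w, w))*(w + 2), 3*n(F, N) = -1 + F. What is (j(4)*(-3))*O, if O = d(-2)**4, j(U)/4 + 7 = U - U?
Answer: 0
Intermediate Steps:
n(F, N) = -1/3 + F/3 (n(F, N) = (-1 + F)/3 = -1/3 + F/3)
j(U) = -28 (j(U) = -28 + 4*(U - U) = -28 + 4*0 = -28 + 0 = -28)
d(w) = (2 + w)*(5/3 + 5*w/3) (d(w) = (w + (-1/3 + ((6 + w) + w)/3))*(w + 2) = (w + (-1/3 + (6 + 2*w)/3))*(2 + w) = (w + (-1/3 + (2 + 2*w/3)))*(2 + w) = (w + (5/3 + 2*w/3))*(2 + w) = (5/3 + 5*w/3)*(2 + w) = (2 + w)*(5/3 + 5*w/3))
O = 0 (O = (10/3 + 5*(-2) + (5/3)*(-2)**2)**4 = (10/3 - 10 + (5/3)*4)**4 = (10/3 - 10 + 20/3)**4 = 0**4 = 0)
(j(4)*(-3))*O = -28*(-3)*0 = 84*0 = 0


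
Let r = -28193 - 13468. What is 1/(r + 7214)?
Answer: -1/34447 ≈ -2.9030e-5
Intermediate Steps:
r = -41661
1/(r + 7214) = 1/(-41661 + 7214) = 1/(-34447) = -1/34447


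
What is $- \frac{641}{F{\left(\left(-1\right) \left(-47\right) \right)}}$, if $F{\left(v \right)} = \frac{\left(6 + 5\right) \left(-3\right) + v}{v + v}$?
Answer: $- \frac{30127}{7} \approx -4303.9$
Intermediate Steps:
$F{\left(v \right)} = \frac{-33 + v}{2 v}$ ($F{\left(v \right)} = \frac{11 \left(-3\right) + v}{2 v} = \left(-33 + v\right) \frac{1}{2 v} = \frac{-33 + v}{2 v}$)
$- \frac{641}{F{\left(\left(-1\right) \left(-47\right) \right)}} = - \frac{641}{\frac{1}{2} \frac{1}{\left(-1\right) \left(-47\right)} \left(-33 - -47\right)} = - \frac{641}{\frac{1}{2} \cdot \frac{1}{47} \left(-33 + 47\right)} = - \frac{641}{\frac{1}{2} \cdot \frac{1}{47} \cdot 14} = - \frac{641}{\frac{7}{47}} = \left(-641\right) \frac{47}{7} = - \frac{30127}{7}$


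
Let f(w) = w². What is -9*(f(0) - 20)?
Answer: 180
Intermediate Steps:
-9*(f(0) - 20) = -9*(0² - 20) = -9*(0 - 20) = -9*(-20) = 180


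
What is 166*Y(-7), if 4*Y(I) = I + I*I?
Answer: 1743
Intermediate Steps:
Y(I) = I/4 + I**2/4 (Y(I) = (I + I*I)/4 = (I + I**2)/4 = I/4 + I**2/4)
166*Y(-7) = 166*((1/4)*(-7)*(1 - 7)) = 166*((1/4)*(-7)*(-6)) = 166*(21/2) = 1743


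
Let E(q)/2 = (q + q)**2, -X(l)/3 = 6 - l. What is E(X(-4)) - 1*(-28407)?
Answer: 35607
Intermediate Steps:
X(l) = -18 + 3*l (X(l) = -3*(6 - l) = -18 + 3*l)
E(q) = 8*q**2 (E(q) = 2*(q + q)**2 = 2*(2*q)**2 = 2*(4*q**2) = 8*q**2)
E(X(-4)) - 1*(-28407) = 8*(-18 + 3*(-4))**2 - 1*(-28407) = 8*(-18 - 12)**2 + 28407 = 8*(-30)**2 + 28407 = 8*900 + 28407 = 7200 + 28407 = 35607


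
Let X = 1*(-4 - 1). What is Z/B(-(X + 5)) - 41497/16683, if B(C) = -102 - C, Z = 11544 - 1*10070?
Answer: -1601302/94537 ≈ -16.938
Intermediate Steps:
X = -5 (X = 1*(-5) = -5)
Z = 1474 (Z = 11544 - 10070 = 1474)
Z/B(-(X + 5)) - 41497/16683 = 1474/(-102 - (-1)*(-5 + 5)) - 41497/16683 = 1474/(-102 - (-1)*0) - 41497*1/16683 = 1474/(-102 - 1*0) - 41497/16683 = 1474/(-102 + 0) - 41497/16683 = 1474/(-102) - 41497/16683 = 1474*(-1/102) - 41497/16683 = -737/51 - 41497/16683 = -1601302/94537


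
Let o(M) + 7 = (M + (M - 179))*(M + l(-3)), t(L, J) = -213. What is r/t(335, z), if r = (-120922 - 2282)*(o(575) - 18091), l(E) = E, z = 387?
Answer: 22066411352/71 ≈ 3.1079e+8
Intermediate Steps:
o(M) = -7 + (-179 + 2*M)*(-3 + M) (o(M) = -7 + (M + (M - 179))*(M - 3) = -7 + (M + (-179 + M))*(-3 + M) = -7 + (-179 + 2*M)*(-3 + M))
r = -66199234056 (r = (-120922 - 2282)*((530 - 185*575 + 2*575**2) - 18091) = -123204*((530 - 106375 + 2*330625) - 18091) = -123204*((530 - 106375 + 661250) - 18091) = -123204*(555405 - 18091) = -123204*537314 = -66199234056)
r/t(335, z) = -66199234056/(-213) = -66199234056*(-1/213) = 22066411352/71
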